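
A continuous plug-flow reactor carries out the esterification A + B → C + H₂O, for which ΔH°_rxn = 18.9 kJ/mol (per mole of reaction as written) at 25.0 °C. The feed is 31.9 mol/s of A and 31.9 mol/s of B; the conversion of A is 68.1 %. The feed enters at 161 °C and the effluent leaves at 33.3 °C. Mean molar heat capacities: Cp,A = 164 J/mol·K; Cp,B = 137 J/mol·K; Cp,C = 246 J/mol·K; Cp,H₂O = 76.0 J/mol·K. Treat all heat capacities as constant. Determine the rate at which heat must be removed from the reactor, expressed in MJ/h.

Q_out = 2920 MJ/h

Extent of reaction ξ = 0.681 × 31.9 = 21.724 mol/s
Reaction term: ξ·ΔH°_rxn = 21.724 × 18.9 = 410.58 kJ/s
Sensible, feed 161→25 °C: -1305.9 kJ/s
Outlet flows (mol/s): A 10.176, B 10.176, C 21.724, H₂O 21.724
Sensible, products 25→33.3 °C: 83.482 kJ/s
Q = ΔH = -811.79 kJ/s = -811.79 kW
Heat removed = 2922.5 MJ/h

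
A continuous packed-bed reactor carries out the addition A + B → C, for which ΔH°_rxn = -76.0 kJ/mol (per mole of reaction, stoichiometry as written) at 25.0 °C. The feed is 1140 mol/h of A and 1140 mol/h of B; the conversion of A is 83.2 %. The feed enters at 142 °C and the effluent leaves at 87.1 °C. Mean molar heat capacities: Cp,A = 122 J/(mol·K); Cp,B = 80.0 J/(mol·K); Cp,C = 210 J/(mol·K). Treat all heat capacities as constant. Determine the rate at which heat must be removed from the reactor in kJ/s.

Q_out = 23.4 kJ/s

Extent of reaction ξ = 0.832 × 1140 = 948.48 mol/h
Reaction term: ξ·ΔH°_rxn = 948.48 × -76.0 = -72084 kJ/h
Sensible, feed 142→25 °C: -26943 kJ/h
Outlet flows (mol/h): A 191.52, B 191.52, C 948.48
Sensible, products 25→87.1 °C: 14772 kJ/h
Q = ΔH = -84256 kJ/h = -23.404 kW
Heat removed = 23.404 kJ/s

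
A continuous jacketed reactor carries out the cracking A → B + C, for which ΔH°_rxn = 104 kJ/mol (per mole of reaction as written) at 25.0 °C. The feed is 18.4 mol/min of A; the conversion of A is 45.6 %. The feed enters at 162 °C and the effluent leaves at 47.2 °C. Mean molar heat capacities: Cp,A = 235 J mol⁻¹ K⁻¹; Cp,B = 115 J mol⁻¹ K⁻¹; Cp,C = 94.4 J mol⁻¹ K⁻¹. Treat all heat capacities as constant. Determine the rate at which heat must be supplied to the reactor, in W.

Q_in = 6190 W

Extent of reaction ξ = 0.456 × 18.4 = 8.3904 mol/min
Reaction term: ξ·ΔH°_rxn = 8.3904 × 104 = 872.6 kJ/min
Sensible, feed 162→25 °C: -592.39 kJ/min
Outlet flows (mol/min): A 10.01, B 8.3904, C 8.3904
Sensible, products 25→47.2 °C: 91.224 kJ/min
Q = ΔH = 371.44 kJ/min = 6.1906 kW
Heat supplied = 6190.6 W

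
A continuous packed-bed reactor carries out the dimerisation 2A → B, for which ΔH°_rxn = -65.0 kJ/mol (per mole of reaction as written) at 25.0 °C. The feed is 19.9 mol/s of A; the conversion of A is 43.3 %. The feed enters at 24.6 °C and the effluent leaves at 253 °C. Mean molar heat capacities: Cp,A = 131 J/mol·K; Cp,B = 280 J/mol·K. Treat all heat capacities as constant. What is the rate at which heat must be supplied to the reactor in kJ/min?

Q_in = 20000 kJ/min

Extent of reaction ξ = 0.433 × 19.9 / 2 = 4.3083 mol/s
Reaction term: ξ·ΔH°_rxn = 4.3083 × -65.0 = -280.04 kJ/s
Sensible, feed 24.6→25 °C: 1.0428 kJ/s
Outlet flows (mol/s): A 11.283, B 4.3083
Sensible, products 25→253 °C: 612.05 kJ/s
Q = ΔH = 333.05 kJ/s = 333.05 kW
Heat supplied = 19983 kJ/min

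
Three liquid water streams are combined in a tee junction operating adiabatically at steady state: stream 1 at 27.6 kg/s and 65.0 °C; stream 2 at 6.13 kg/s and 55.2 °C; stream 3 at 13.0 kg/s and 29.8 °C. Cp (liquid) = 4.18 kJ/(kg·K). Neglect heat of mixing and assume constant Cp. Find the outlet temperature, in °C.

T_out = 53.9 °C

Adiabatic, steady state ⇒ Σ ṁᵢCp,ᵢ(T_out − Tᵢ) = 0
Σ ṁᵢCp,ᵢTᵢ = 27.6×4.18×65.0 + 6.13×4.18×55.2 + 13.0×4.18×29.8 = 10533
Σ ṁᵢCp,ᵢ = 27.6×4.18 + 6.13×4.18 + 13.0×4.18 = 195.33
T_out = 10533 / 195.33 = 53.922 °C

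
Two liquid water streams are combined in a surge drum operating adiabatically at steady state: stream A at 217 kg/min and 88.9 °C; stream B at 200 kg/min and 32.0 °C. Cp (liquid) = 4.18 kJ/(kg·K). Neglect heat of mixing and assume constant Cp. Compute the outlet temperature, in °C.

T_out = 61.6 °C

Adiabatic, steady state ⇒ Σ ṁᵢCp,ᵢ(T_out − Tᵢ) = 0
T_out = Σ ṁᵢCp,ᵢTᵢ / Σ ṁᵢCp,ᵢ
      = 107390 / 1743.1 = 61.61 °C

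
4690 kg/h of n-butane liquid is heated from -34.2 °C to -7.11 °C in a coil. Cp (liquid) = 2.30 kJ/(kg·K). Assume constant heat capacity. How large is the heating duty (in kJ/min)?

Q = 4870 kJ/min

Q = ṁ·Cp·ΔT = 4690 × 2.30 × (-7.11 − -34.2) = 292220 kJ/h
Converting: 292220 / 3600 s = 81.172 kW
Heating duty = 4870.3 kJ/min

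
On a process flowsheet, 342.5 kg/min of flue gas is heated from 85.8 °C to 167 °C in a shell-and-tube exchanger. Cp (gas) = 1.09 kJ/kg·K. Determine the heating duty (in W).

Q = 505000 W

Q = ṁ·Cp·ΔT = 342.5 × 1.09 × (167 − 85.8) = 30314 kJ/min
Converting: 30314 / 60 s = 505.23 kW
Heating duty = 505230 W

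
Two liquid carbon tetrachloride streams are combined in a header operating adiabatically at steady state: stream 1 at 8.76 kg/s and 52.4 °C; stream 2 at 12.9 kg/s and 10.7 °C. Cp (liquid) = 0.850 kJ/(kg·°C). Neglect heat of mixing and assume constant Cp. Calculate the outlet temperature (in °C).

T_out = 27.6 °C

Energy balance with Q = 0: Σ ṁᵢCp,ᵢ(T_out − Tᵢ) = 0
T_out = Σ ṁᵢCp,ᵢTᵢ / Σ ṁᵢCp,ᵢ
      = 507.5 / 18.411 = 27.565 °C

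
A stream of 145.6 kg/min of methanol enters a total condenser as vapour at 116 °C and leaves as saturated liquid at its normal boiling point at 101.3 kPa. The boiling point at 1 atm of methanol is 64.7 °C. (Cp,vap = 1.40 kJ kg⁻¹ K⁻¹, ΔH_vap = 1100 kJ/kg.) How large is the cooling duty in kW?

Q_c = 2840 kW

vapour 116→64.7 °C: -71.82 kJ/kg
condensation at 64.7 °C: -1100 kJ/kg
Δh = -71.82 + -1100 = -1171.8 kJ/kg
Q = ṁ·Δh = 145.6 kg/min × -1171.8 kJ/kg = -170620 kJ/min
|Q| = 2843.6 kW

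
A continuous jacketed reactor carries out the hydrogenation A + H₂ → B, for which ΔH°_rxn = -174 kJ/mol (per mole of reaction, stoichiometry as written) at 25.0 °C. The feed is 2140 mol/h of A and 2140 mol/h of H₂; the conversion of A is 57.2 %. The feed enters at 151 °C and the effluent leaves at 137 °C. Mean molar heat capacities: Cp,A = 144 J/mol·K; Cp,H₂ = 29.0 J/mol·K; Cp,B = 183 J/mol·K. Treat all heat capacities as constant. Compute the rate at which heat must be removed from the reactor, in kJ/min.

Q_out = 3610 kJ/min

Extent of reaction ξ = 0.572 × 2140 = 1224.1 mol/h
Reaction term: ξ·ΔH°_rxn = 1224.1 × -174 = -212990 kJ/h
Sensible, feed 151→25 °C: -46648 kJ/h
Outlet flows (mol/h): A 915.92, H₂ 915.92, B 1224.1
Sensible, products 25→137 °C: 42836 kJ/h
Q = ΔH = -216800 kJ/h = -60.223 kW
Heat removed = 3613.4 kJ/min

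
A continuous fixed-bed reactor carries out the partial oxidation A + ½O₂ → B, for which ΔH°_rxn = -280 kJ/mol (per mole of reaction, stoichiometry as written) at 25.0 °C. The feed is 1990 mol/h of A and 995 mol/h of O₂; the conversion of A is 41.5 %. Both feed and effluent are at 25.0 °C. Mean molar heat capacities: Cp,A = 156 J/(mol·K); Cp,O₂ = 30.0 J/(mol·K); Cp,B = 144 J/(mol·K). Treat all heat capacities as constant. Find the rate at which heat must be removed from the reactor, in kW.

Extent of reaction ξ = 0.415 × 1990 = 825.85 mol/h
Reaction term: ξ·ΔH°_rxn = 825.85 × -280 = -231240 kJ/h
Q = ΔH = -231240 kJ/h = -64.233 kW
Heat removed = 64.233 kW

Q_out = 64.2 kW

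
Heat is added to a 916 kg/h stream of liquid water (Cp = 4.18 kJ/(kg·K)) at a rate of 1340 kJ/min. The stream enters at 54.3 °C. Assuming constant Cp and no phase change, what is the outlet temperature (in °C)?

T_out = 75.3 °C

Q = 1340 kJ/min = 80400 kJ/h
ΔT = Q/(ṁ·Cp) = 80400/(916×4.18) = 20.998 K
T_out = 54.3 + 20.998 = 75.298 °C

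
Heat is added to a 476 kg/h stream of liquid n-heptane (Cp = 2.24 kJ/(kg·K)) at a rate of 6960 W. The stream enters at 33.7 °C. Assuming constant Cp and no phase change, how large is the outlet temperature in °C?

Q = 6960 W = 25056 kJ/h
ΔT = Q/(ṁ·Cp) = 25056/(476×2.24) = 23.499 K
T_out = 33.7 + 23.499 = 57.199 °C

T_out = 57.2 °C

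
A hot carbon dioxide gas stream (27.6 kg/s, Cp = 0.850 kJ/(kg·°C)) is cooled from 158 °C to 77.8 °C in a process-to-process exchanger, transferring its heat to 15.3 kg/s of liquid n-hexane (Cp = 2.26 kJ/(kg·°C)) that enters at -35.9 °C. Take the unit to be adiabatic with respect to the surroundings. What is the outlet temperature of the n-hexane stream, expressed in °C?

Heat released by hot stream: Q = 27.6 × 0.850 × (158 − 77.8) = 1881.5 kJ/s
Energy balance on cold side (adiabatic exchanger): Q = ṁ_c·Cp_c·(T_c,out − T_c,in)
T_c,out = -35.9 + 1881.5/(15.3 × 2.26) = 18.513 °C

T_c,out = 18.5 °C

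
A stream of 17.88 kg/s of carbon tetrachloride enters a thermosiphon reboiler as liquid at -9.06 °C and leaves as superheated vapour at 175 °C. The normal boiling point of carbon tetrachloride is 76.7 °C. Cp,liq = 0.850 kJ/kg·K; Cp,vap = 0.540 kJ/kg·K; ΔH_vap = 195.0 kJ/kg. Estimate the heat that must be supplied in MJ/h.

Q = 20700 MJ/h

liquid -9.06→76.7 °C: 72.896 kJ/kg
vaporisation at 76.7 °C: 195 kJ/kg
vapour 76.7→175 °C: 53.082 kJ/kg
Δh = 72.896 + 195 + 53.082 = 320.98 kJ/kg
Q = ṁ·Δh = 17.88 kg/s × 320.98 kJ/kg = 5739.1 kJ/s
|Q| = 5739.1 kW = 20661 MJ/h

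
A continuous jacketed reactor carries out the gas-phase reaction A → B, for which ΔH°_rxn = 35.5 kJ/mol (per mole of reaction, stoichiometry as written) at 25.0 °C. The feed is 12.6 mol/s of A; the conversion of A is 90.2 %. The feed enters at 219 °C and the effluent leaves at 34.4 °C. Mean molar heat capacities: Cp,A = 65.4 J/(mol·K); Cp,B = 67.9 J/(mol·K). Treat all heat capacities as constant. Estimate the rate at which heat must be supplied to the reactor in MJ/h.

Extent of reaction ξ = 0.902 × 12.6 = 11.365 mol/s
Reaction term: ξ·ΔH°_rxn = 11.365 × 35.5 = 403.46 kJ/s
Sensible, feed 219→25 °C: -159.86 kJ/s
Outlet flows (mol/s): A 1.2348, B 11.365
Sensible, products 25→34.4 °C: 8.0131 kJ/s
Q = ΔH = 251.61 kJ/s = 251.61 kW
Heat supplied = 905.81 MJ/h

Q_in = 906 MJ/h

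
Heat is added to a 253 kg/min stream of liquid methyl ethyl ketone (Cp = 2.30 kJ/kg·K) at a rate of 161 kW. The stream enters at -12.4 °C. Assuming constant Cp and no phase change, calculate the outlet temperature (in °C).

T_out = 4.20 °C

Q = 161 kW = 9660 kJ/min
ΔT = Q/(ṁ·Cp) = 9660/(253×2.30) = 16.601 K
T_out = -12.4 + 16.601 = 4.2008 °C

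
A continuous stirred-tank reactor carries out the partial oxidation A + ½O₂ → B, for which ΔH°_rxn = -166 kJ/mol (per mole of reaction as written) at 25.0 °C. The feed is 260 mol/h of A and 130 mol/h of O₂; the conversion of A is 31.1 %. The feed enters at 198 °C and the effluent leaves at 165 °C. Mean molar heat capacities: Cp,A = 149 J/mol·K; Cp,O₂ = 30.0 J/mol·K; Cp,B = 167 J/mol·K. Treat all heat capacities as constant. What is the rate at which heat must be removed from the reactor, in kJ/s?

Extent of reaction ξ = 0.311 × 260 = 80.86 mol/h
Reaction term: ξ·ΔH°_rxn = 80.86 × -166 = -13423 kJ/h
Sensible, feed 198→25 °C: -7376.7 kJ/h
Outlet flows (mol/h): A 179.14, O₂ 89.57, B 80.86
Sensible, products 25→165 °C: 6003.6 kJ/h
Q = ΔH = -14796 kJ/h = -4.11 kW
Heat removed = 4.11 kJ/s

Q_out = 4.11 kJ/s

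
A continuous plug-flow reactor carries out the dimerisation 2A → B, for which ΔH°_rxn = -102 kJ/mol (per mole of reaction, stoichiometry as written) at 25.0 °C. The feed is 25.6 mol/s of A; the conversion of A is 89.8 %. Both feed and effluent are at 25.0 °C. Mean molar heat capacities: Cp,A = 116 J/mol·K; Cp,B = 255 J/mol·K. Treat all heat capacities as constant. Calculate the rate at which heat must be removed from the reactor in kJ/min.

Extent of reaction ξ = 0.898 × 25.6 / 2 = 11.494 mol/s
Reaction term: ξ·ΔH°_rxn = 11.494 × -102 = -1172.4 kJ/s
Q = ΔH = -1172.4 kJ/s = -1172.4 kW
Heat removed = 70346 kJ/min

Q_out = 70300 kJ/min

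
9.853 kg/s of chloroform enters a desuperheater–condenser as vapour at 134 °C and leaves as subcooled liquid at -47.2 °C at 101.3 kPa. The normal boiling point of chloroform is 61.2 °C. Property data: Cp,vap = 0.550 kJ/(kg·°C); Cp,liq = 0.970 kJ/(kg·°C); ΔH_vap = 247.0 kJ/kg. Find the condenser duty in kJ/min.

vapour 134→61.2 °C: -40.04 kJ/kg
condensation at 61.2 °C: -247 kJ/kg
liquid 61.2→-47.2 °C: -105.15 kJ/kg
Δh = -40.04 + -247 + -105.15 = -392.19 kJ/kg
Q = ṁ·Δh = 9.853 kg/s × -392.19 kJ/kg = -3864.2 kJ/s
|Q| = 3864.2 kW = 231850 kJ/min

Q_c = 232000 kJ/min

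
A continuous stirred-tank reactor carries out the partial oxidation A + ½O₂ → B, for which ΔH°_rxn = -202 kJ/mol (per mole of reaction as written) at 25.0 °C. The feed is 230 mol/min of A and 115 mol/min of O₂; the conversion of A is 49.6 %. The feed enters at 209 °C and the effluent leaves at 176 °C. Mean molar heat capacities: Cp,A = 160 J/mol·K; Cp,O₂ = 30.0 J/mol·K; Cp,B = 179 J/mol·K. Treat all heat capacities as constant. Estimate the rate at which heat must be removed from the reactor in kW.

Extent of reaction ξ = 0.496 × 230 = 114.08 mol/min
Reaction term: ξ·ΔH°_rxn = 114.08 × -202 = -23044 kJ/min
Sensible, feed 209→25 °C: -7406 kJ/min
Outlet flows (mol/min): A 115.92, O₂ 57.96, B 114.08
Sensible, products 25→176 °C: 6146.7 kJ/min
Q = ΔH = -24304 kJ/min = -405.06 kW
Heat removed = 405.06 kW

Q_out = 405 kW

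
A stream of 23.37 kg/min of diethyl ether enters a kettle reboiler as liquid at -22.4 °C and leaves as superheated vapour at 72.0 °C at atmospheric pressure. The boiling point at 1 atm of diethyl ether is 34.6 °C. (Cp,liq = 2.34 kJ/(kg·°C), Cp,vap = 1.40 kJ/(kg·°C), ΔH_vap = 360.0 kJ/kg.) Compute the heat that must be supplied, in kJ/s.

liquid -22.4→34.6 °C: 133.38 kJ/kg
vaporisation at 34.6 °C: 360 kJ/kg
vapour 34.6→72.0 °C: 52.36 kJ/kg
Δh = 133.38 + 360 + 52.36 = 545.74 kJ/kg
Q = ṁ·Δh = 23.37 kg/min × 545.74 kJ/kg = 12754 kJ/min
|Q| = 212.57 kW

Q = 213 kJ/s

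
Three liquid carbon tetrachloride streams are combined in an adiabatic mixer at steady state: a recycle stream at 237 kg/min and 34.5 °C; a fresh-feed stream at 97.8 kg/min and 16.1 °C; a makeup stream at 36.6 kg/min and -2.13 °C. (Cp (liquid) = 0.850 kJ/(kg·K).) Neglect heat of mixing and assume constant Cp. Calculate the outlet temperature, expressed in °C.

Adiabatic, steady state ⇒ Σ ṁᵢCp,ᵢ(T_out − Tᵢ) = 0
Σ ṁᵢCp,ᵢTᵢ = 237×0.850×34.5 + 97.8×0.850×16.1 + 36.6×0.850×-2.13 = 8222.2
Σ ṁᵢCp,ᵢ = 237×0.850 + 97.8×0.850 + 36.6×0.850 = 315.69
T_out = 8222.2 / 315.69 = 26.045 °C

T_out = 26.0 °C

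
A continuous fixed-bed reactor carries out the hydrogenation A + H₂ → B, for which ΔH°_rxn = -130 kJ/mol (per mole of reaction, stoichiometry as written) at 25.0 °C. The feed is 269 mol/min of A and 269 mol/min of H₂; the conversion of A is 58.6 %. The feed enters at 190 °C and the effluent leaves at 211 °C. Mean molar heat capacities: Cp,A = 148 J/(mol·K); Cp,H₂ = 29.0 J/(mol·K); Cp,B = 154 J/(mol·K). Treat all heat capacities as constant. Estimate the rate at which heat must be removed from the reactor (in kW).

Q_out = 336 kW

Extent of reaction ξ = 0.586 × 269 = 157.63 mol/min
Reaction term: ξ·ΔH°_rxn = 157.63 × -130 = -20492 kJ/min
Sensible, feed 190→25 °C: -7856.1 kJ/min
Outlet flows (mol/min): A 111.37, H₂ 111.37, B 157.63
Sensible, products 25→211 °C: 8181.7 kJ/min
Q = ΔH = -20167 kJ/min = -336.12 kW
Heat removed = 336.12 kW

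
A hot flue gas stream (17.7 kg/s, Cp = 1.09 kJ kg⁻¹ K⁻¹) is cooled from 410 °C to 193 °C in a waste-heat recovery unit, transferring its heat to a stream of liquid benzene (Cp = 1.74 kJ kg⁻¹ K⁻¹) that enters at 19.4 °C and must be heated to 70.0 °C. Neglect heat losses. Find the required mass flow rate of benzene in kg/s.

Heat released by hot stream: Q = 17.7 × 1.09 × (410 − 193) = 4186.6 kJ/s
Energy balance on cold side (adiabatic exchanger): Q = ṁ_c·Cp_c·(T_c,out − T_c,in)
ṁ_c = 4186.6 / [1.74 × (70.0 − 19.4)] = 47.551 kg/s

ṁ_c = 47.6 kg/s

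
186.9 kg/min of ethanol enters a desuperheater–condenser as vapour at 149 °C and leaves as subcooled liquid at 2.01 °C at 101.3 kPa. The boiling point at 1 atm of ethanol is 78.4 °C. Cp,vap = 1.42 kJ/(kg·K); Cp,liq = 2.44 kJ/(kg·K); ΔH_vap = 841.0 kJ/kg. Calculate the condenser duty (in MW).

Q_c = 3.51 MW

vapour 149→78.4 °C: -100.25 kJ/kg
condensation at 78.4 °C: -841 kJ/kg
liquid 78.4→2.01 °C: -186.39 kJ/kg
Δh = -100.25 + -841 + -186.39 = -1127.6 kJ/kg
Q = ṁ·Δh = 186.9 kg/min × -1127.6 kJ/kg = -210760 kJ/min
|Q| = 3512.6 kW = 3.5126 MW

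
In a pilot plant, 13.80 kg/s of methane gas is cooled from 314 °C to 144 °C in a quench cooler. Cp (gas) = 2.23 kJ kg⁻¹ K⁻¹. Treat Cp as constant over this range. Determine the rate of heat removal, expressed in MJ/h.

Q_c = 18800 MJ/h

Q = ṁ·Cp·ΔT = 13.80 × 2.23 × (144 − 314) = -5231.6 kJ/s
Cooling duty = 18834 MJ/h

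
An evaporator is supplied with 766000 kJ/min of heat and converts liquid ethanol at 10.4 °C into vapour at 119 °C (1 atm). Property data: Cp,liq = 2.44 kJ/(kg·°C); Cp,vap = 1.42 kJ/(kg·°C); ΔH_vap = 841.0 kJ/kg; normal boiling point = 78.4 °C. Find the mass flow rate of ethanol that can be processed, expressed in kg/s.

Δh = 2.44×(78.4−10.4) + 841.0 + 1.42×(119−78.4) = 1064.6 kJ/kg
Q = 766000 kJ/min = 12767 kJ/s = 12767 kJ/s
ṁ = Q/Δh = 12767 / 1064.6 = 11.992 kg/s

ṁ = 12.0 kg/s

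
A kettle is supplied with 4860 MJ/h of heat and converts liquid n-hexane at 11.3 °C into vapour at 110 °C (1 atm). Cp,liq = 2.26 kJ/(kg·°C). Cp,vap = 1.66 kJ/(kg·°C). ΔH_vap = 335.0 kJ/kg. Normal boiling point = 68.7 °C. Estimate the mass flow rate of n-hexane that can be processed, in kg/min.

ṁ = 152 kg/min

Δh = 2.26×(68.7−11.3) + 335.0 + 1.66×(110−68.7) = 533.28 kJ/kg
Q = 4860 MJ/h = 1350 kJ/s = 81000 kJ/min
ṁ = Q/Δh = 81000 / 533.28 = 151.89 kg/min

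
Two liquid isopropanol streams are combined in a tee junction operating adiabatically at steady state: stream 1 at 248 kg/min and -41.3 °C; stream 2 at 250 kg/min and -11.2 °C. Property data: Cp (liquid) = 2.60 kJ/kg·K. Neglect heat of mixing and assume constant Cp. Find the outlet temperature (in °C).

No heat crosses the boundary, so H_out = H_in.
T_out = Σ ṁᵢCp,ᵢTᵢ / Σ ṁᵢCp,ᵢ
      = -33910 / 1294.8 = -26.19 °C

T_out = -26.2 °C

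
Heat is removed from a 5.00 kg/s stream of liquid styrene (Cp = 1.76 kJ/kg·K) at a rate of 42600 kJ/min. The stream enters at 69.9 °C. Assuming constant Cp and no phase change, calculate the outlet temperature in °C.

T_out = -10.8 °C

Q = 42600 kJ/min = 710 kJ/s
ΔT = Q/(ṁ·Cp) = 710/(5.00×1.76) = 80.682 K
T_out = 69.9 − 80.682 = -10.782 °C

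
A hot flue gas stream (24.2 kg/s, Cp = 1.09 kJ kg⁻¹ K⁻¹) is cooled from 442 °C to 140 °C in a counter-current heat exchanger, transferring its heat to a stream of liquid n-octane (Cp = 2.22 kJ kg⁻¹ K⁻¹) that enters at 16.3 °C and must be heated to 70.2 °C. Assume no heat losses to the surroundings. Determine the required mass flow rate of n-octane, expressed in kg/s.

Heat released by hot stream: Q = 24.2 × 1.09 × (442 − 140) = 7966.2 kJ/s
Energy balance on cold side (adiabatic exchanger): Q = ṁ_c·Cp_c·(T_c,out − T_c,in)
ṁ_c = 7966.2 / [2.22 × (70.2 − 16.3)] = 66.574 kg/s

ṁ_c = 66.6 kg/s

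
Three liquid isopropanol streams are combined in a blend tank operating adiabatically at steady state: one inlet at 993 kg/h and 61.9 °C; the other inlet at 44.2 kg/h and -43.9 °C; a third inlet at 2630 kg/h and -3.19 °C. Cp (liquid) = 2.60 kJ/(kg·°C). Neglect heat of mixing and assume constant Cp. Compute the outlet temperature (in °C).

Energy balance with Q = 0: Σ ṁᵢCp,ᵢ(T_out − Tᵢ) = 0
T_out = Σ ṁᵢCp,ᵢTᵢ / Σ ṁᵢCp,ᵢ
      = 132960 / 9534.7 = 13.944 °C

T_out = 13.9 °C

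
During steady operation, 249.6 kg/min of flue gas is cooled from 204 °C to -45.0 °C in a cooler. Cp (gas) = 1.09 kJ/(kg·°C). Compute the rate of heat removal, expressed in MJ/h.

Q = ṁ·Cp·ΔT = 249.6 × 1.09 × (-45.0 − 204) = -67744 kJ/min
Converting: 67744 / 60 s = 1129.1 kW
Cooling duty = 4064.6 MJ/h

Q_c = 4060 MJ/h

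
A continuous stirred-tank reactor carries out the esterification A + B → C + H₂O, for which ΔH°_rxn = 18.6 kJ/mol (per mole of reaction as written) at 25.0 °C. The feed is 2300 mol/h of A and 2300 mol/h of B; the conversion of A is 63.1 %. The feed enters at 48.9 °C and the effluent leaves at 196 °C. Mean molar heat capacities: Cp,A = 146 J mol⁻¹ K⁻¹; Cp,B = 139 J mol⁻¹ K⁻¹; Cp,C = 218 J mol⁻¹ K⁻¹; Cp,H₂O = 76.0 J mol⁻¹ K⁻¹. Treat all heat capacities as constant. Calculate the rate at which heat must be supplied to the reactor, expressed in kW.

Extent of reaction ξ = 0.631 × 2300 = 1451.3 mol/h
Reaction term: ξ·ΔH°_rxn = 1451.3 × 18.6 = 26994 kJ/h
Sensible, feed 48.9→25 °C: -15666 kJ/h
Outlet flows (mol/h): A 848.7, B 848.7, C 1451.3, H₂O 1451.3
Sensible, products 25→196 °C: 114320 kJ/h
Q = ΔH = 125650 kJ/h = 34.903 kW
Heat supplied = 34.903 kW

Q_in = 34.9 kW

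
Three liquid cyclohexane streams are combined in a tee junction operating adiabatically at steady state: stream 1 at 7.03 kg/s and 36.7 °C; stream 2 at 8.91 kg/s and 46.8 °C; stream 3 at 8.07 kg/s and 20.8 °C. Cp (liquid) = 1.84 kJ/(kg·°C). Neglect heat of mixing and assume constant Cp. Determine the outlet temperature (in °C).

Adiabatic, steady state ⇒ Σ ṁᵢCp,ᵢ(T_out − Tᵢ) = 0
Σ ṁᵢCp,ᵢTᵢ = 7.03×1.84×36.7 + 8.91×1.84×46.8 + 8.07×1.84×20.8 = 1550.8
Σ ṁᵢCp,ᵢ = 7.03×1.84 + 8.91×1.84 + 8.07×1.84 = 44.178
T_out = 1550.8 / 44.178 = 35.104 °C

T_out = 35.1 °C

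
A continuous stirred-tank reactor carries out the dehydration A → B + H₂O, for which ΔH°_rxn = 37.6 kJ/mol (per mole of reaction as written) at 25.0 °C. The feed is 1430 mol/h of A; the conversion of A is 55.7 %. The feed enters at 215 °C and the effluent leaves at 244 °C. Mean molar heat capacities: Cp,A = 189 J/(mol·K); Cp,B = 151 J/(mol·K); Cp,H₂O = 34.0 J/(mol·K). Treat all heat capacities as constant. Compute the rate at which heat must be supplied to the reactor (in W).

Extent of reaction ξ = 0.557 × 1430 = 796.51 mol/h
Reaction term: ξ·ΔH°_rxn = 796.51 × 37.6 = 29949 kJ/h
Sensible, feed 215→25 °C: -51351 kJ/h
Outlet flows (mol/h): A 633.49, B 796.51, H₂O 796.51
Sensible, products 25→244 °C: 58491 kJ/h
Q = ΔH = 37089 kJ/h = 10.302 kW
Heat supplied = 10302 W

Q_in = 10300 W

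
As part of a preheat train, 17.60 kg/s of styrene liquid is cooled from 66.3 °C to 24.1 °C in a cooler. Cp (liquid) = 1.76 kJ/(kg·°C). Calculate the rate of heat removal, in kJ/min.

Q = ṁ·Cp·ΔT = 17.60 × 1.76 × (24.1 − 66.3) = -1307.2 kJ/s
Cooling duty = 78431 kJ/min

Q_c = 78400 kJ/min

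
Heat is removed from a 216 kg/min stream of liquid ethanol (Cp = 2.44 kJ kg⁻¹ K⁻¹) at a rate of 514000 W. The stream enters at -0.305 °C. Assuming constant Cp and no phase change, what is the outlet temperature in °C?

Q = 514000 W = 30840 kJ/min
ΔT = Q/(ṁ·Cp) = 30840/(216×2.44) = 58.515 K
T_out = -0.305 − 58.515 = -58.82 °C

T_out = -58.8 °C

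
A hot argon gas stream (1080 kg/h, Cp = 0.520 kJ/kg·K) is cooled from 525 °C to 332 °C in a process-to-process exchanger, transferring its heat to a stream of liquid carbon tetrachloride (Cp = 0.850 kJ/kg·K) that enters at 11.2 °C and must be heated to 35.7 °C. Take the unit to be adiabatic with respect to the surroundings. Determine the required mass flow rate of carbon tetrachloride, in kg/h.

ṁ_c = 5200 kg/h

Heat released by hot stream: Q = 1080 × 0.520 × (525 − 332) = 108390 kJ/h
Energy balance on cold side (adiabatic exchanger): Q = ṁ_c·Cp_c·(T_c,out − T_c,in)
ṁ_c = 108390 / [0.850 × (35.7 − 11.2)] = 5204.7 kg/h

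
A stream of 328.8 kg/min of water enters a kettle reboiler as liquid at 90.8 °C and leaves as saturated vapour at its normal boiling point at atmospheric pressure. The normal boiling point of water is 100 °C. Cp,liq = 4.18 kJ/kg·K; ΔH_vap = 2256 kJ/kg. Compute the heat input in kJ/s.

Q = 12600 kJ/s

liquid 90.8→100 °C: 38.456 kJ/kg
vaporisation at 100 °C: 2256 kJ/kg
Δh = 38.456 + 2256 = 2294.5 kJ/kg
Q = ṁ·Δh = 328.8 kg/min × 2294.5 kJ/kg = 754420 kJ/min
|Q| = 12574 kW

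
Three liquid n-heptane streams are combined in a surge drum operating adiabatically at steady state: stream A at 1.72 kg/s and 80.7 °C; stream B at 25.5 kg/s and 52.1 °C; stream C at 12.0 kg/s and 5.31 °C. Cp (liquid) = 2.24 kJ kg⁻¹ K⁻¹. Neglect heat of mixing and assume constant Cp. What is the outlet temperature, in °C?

T_out = 39.0 °C

No heat crosses the boundary, so H_out = H_in.
Σ ṁᵢCp,ᵢTᵢ = 1.72×2.24×80.7 + 25.5×2.24×52.1 + 12.0×2.24×5.31 = 3429.6
Σ ṁᵢCp,ᵢ = 1.72×2.24 + 25.5×2.24 + 12.0×2.24 = 87.853
T_out = 3429.6 / 87.853 = 39.038 °C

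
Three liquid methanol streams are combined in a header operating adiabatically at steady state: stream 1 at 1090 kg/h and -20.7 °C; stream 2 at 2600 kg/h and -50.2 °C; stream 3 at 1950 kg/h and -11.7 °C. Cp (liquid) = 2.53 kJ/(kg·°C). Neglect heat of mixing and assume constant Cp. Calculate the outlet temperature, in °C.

T_out = -31.2 °C

No heat crosses the boundary, so H_out = H_in.
T_out = Σ ṁᵢCp,ᵢTᵢ / Σ ṁᵢCp,ᵢ
      = -445020 / 14269 = -31.188 °C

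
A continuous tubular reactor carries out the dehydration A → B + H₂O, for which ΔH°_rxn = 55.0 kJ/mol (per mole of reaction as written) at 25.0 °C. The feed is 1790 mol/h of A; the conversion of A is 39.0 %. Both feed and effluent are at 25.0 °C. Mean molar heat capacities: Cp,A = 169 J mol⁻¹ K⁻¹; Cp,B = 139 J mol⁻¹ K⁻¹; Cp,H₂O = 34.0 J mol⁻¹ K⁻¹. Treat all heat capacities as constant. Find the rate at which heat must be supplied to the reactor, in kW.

Extent of reaction ξ = 0.390 × 1790 = 698.1 mol/h
Reaction term: ξ·ΔH°_rxn = 698.1 × 55.0 = 38396 kJ/h
Q = ΔH = 38396 kJ/h = 10.665 kW
Heat supplied = 10.665 kW

Q_in = 10.7 kW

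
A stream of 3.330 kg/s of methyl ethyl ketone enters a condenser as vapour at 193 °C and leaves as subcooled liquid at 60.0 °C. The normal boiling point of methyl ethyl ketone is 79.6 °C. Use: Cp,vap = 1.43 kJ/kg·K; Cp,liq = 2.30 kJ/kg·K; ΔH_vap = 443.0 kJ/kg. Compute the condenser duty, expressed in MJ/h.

Q_c = 7800 MJ/h

vapour 193→79.6 °C: -162.16 kJ/kg
condensation at 79.6 °C: -443 kJ/kg
liquid 79.6→60.0 °C: -45.08 kJ/kg
Δh = -162.16 + -443 + -45.08 = -650.24 kJ/kg
Q = ṁ·Δh = 3.330 kg/s × -650.24 kJ/kg = -2165.3 kJ/s
|Q| = 2165.3 kW = 7795.1 MJ/h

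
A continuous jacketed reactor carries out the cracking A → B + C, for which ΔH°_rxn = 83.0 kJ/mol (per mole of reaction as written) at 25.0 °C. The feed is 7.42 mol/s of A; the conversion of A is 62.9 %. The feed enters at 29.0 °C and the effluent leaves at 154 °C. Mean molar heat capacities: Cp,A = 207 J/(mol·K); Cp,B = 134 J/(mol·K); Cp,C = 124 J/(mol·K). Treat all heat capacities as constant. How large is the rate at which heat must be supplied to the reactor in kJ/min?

Q_in = 36600 kJ/min

Extent of reaction ξ = 0.629 × 7.42 = 4.6672 mol/s
Reaction term: ξ·ΔH°_rxn = 4.6672 × 83.0 = 387.38 kJ/s
Sensible, feed 29.0→25 °C: -6.1438 kJ/s
Outlet flows (mol/s): A 2.7528, B 4.6672, C 4.6672
Sensible, products 25→154 °C: 228.84 kJ/s
Q = ΔH = 610.07 kJ/s = 610.07 kW
Heat supplied = 36604 kJ/min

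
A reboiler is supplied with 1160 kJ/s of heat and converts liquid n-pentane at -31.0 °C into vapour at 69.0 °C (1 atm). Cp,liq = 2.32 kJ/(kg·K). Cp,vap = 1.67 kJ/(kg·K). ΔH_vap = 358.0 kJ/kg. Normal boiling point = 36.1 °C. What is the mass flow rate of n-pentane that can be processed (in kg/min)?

Δh = 2.32×(36.1−-31.0) + 358.0 + 1.67×(69.0−36.1) = 568.62 kJ/kg
Q = 1160 kJ/s = 1160 kJ/s = 69600 kJ/min
ṁ = Q/Δh = 69600 / 568.62 = 122.4 kg/min

ṁ = 122 kg/min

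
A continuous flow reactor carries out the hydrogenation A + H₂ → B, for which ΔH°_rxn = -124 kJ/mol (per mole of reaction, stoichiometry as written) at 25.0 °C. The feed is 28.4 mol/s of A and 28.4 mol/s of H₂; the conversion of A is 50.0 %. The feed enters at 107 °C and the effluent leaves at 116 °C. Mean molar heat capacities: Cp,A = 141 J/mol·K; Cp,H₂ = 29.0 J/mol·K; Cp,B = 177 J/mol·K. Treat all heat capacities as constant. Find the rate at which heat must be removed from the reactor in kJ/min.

Extent of reaction ξ = 0.500 × 28.4 = 14.2 mol/s
Reaction term: ξ·ΔH°_rxn = 14.2 × -124 = -1760.8 kJ/s
Sensible, feed 107→25 °C: -395.9 kJ/s
Outlet flows (mol/s): A 14.2, H₂ 14.2, B 14.2
Sensible, products 25→116 °C: 448.39 kJ/s
Q = ΔH = -1708.3 kJ/s = -1708.3 kW
Heat removed = 102500 kJ/min

Q_out = 102000 kJ/min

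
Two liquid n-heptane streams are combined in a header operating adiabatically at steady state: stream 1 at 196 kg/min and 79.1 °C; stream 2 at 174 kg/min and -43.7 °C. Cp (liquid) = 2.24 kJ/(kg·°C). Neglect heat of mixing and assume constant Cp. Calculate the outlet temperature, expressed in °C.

No heat crosses the boundary, so H_out = H_in.
T_out = Σ ṁᵢCp,ᵢTᵢ / Σ ṁᵢCp,ᵢ
      = 17696 / 828.8 = 21.351 °C

T_out = 21.4 °C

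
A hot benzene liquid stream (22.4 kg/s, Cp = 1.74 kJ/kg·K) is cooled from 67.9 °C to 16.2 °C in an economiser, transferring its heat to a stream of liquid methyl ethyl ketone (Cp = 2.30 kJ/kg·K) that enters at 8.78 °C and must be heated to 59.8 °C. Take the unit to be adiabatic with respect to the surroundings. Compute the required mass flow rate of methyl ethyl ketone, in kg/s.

ṁ_c = 17.2 kg/s

Heat released by hot stream: Q = 22.4 × 1.74 × (67.9 − 16.2) = 2015.1 kJ/s
Energy balance on cold side (adiabatic exchanger): Q = ṁ_c·Cp_c·(T_c,out − T_c,in)
ṁ_c = 2015.1 / [2.30 × (59.8 − 8.78)] = 17.172 kg/s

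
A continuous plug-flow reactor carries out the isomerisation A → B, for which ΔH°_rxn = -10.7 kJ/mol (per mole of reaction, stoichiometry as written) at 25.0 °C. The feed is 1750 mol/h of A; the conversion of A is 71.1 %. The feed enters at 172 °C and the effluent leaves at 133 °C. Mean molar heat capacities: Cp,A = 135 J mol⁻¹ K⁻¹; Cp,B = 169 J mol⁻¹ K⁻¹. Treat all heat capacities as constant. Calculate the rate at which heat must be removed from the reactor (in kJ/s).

Q_out = 4.99 kJ/s

Extent of reaction ξ = 0.711 × 1750 = 1244.2 mol/h
Reaction term: ξ·ΔH°_rxn = 1244.2 × -10.7 = -13313 kJ/h
Sensible, feed 172→25 °C: -34729 kJ/h
Outlet flows (mol/h): A 505.75, B 1244.2
Sensible, products 25→133 °C: 30084 kJ/h
Q = ΔH = -17958 kJ/h = -4.9884 kW
Heat removed = 4.9884 kJ/s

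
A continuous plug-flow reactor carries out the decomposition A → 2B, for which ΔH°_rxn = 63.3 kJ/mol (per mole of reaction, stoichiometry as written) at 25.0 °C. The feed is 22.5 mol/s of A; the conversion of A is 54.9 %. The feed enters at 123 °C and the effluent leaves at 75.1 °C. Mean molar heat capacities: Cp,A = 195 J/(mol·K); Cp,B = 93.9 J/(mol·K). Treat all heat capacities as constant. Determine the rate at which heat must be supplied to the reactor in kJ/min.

Q_in = 34000 kJ/min

Extent of reaction ξ = 0.549 × 22.5 = 12.353 mol/s
Reaction term: ξ·ΔH°_rxn = 12.353 × 63.3 = 781.91 kJ/s
Sensible, feed 123→25 °C: -429.98 kJ/s
Outlet flows (mol/s): A 10.147, B 24.705
Sensible, products 25→75.1 °C: 215.36 kJ/s
Q = ΔH = 567.3 kJ/s = 567.3 kW
Heat supplied = 34038 kJ/min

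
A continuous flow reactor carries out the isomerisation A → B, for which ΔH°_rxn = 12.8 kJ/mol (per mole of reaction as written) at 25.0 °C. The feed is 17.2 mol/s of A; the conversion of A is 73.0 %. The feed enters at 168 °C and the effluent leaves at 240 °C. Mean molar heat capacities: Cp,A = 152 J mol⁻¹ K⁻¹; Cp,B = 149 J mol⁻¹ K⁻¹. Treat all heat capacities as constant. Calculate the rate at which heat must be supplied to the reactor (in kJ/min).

Extent of reaction ξ = 0.730 × 17.2 = 12.556 mol/s
Reaction term: ξ·ΔH°_rxn = 12.556 × 12.8 = 160.72 kJ/s
Sensible, feed 168→25 °C: -373.86 kJ/s
Outlet flows (mol/s): A 4.644, B 12.556
Sensible, products 25→240 °C: 554 kJ/s
Q = ΔH = 340.85 kJ/s = 340.85 kW
Heat supplied = 20451 kJ/min

Q_in = 20500 kJ/min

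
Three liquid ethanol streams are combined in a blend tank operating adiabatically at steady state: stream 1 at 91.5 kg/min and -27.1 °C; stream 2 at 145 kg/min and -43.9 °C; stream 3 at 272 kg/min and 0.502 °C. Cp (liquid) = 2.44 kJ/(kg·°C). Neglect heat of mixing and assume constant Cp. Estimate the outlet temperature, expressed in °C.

T_out = -17.1 °C

Energy balance with Q = 0: Σ ṁᵢCp,ᵢ(T_out − Tᵢ) = 0
T_out = Σ ṁᵢCp,ᵢTᵢ / Σ ṁᵢCp,ᵢ
      = -21249 / 1240.7 = -17.126 °C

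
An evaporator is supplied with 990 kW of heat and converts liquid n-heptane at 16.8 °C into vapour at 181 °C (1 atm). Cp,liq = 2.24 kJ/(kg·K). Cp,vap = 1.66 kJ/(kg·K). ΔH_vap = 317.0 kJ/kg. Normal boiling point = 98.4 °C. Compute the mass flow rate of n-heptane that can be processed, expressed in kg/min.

Δh = 2.24×(98.4−16.8) + 317.0 + 1.66×(181−98.4) = 636.9 kJ/kg
Q = 990 kW = 990 kJ/s = 59400 kJ/min
ṁ = Q/Δh = 59400 / 636.9 = 93.264 kg/min

ṁ = 93.3 kg/min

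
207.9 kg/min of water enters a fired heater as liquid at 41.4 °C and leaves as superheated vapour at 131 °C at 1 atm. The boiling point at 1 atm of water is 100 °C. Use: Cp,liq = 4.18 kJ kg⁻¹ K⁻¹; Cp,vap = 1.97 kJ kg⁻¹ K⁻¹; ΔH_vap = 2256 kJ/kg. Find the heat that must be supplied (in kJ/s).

liquid 41.4→100 °C: 244.95 kJ/kg
vaporisation at 100 °C: 2256 kJ/kg
vapour 100→131 °C: 61.07 kJ/kg
Δh = 244.95 + 2256 + 61.07 = 2562 kJ/kg
Q = ṁ·Δh = 207.9 kg/min × 2562 kJ/kg = 532640 kJ/min
|Q| = 8877.4 kW

Q = 8880 kJ/s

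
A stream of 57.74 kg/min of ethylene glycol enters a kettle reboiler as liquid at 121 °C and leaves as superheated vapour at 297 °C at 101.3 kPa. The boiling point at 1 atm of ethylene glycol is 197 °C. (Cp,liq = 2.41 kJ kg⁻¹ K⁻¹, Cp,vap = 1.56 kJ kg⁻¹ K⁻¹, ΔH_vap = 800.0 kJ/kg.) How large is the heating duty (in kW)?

Q = 1100 kW

liquid 121→197 °C: 183.16 kJ/kg
vaporisation at 197 °C: 800 kJ/kg
vapour 197→297 °C: 156 kJ/kg
Δh = 183.16 + 800 + 156 = 1139.2 kJ/kg
Q = ṁ·Δh = 57.74 kg/min × 1139.2 kJ/kg = 65775 kJ/min
|Q| = 1096.3 kW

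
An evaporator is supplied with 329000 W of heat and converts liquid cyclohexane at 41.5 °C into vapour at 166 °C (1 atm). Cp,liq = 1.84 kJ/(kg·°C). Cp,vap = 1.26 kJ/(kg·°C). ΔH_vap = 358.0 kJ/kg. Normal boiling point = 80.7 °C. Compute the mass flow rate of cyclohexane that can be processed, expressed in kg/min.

ṁ = 36.7 kg/min

Δh = 1.84×(80.7−41.5) + 358.0 + 1.26×(166−80.7) = 537.61 kJ/kg
Q = 329000 W = 329 kJ/s = 19740 kJ/min
ṁ = Q/Δh = 19740 / 537.61 = 36.718 kg/min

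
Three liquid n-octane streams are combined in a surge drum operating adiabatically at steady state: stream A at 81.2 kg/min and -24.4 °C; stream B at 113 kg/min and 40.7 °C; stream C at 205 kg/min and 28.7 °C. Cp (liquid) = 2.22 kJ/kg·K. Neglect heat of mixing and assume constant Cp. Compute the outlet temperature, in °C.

T_out = 21.3 °C

Adiabatic, steady state ⇒ Σ ṁᵢCp,ᵢ(T_out − Tᵢ) = 0
T_out = Σ ṁᵢCp,ᵢTᵢ / Σ ṁᵢCp,ᵢ
      = 18873 / 886.22 = 21.296 °C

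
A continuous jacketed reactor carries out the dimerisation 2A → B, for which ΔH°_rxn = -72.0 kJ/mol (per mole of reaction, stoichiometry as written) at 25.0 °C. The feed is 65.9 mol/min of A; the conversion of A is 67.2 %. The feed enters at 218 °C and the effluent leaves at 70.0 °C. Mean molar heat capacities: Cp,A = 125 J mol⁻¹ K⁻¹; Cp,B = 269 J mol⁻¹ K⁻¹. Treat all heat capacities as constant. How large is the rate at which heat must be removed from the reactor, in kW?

Extent of reaction ξ = 0.672 × 65.9 / 2 = 22.142 mol/min
Reaction term: ξ·ΔH°_rxn = 22.142 × -72.0 = -1594.3 kJ/min
Sensible, feed 218→25 °C: -1589.8 kJ/min
Outlet flows (mol/min): A 21.615, B 22.142
Sensible, products 25→70.0 °C: 389.62 kJ/min
Q = ΔH = -2794.5 kJ/min = -46.575 kW
Heat removed = 46.575 kW

Q_out = 46.6 kW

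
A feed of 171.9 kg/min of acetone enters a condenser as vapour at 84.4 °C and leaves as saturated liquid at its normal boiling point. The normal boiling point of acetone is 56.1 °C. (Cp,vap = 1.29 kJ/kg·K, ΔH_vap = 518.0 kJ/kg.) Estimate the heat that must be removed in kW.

vapour 84.4→56.1 °C: -36.507 kJ/kg
condensation at 56.1 °C: -518 kJ/kg
Δh = -36.507 + -518 = -554.51 kJ/kg
Q = ṁ·Δh = 171.9 kg/min × -554.51 kJ/kg = -95320 kJ/min
|Q| = 1588.7 kW

Q_c = 1590 kW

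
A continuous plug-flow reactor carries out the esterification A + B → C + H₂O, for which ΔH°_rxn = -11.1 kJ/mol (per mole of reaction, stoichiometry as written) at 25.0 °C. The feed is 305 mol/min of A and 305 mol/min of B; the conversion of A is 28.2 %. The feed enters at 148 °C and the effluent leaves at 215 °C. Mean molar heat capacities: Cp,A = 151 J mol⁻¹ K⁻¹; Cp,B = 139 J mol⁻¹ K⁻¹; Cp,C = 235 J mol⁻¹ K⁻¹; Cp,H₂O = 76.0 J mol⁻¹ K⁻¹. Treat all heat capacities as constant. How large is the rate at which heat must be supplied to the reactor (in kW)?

Extent of reaction ξ = 0.282 × 305 = 86.01 mol/min
Reaction term: ξ·ΔH°_rxn = 86.01 × -11.1 = -954.71 kJ/min
Sensible, feed 148→25 °C: -10879 kJ/min
Outlet flows (mol/min): A 218.99, B 218.99, C 86.01, H₂O 86.01
Sensible, products 25→215 °C: 17149 kJ/min
Q = ΔH = 5314.6 kJ/min = 88.577 kW
Heat supplied = 88.577 kW

Q_in = 88.6 kW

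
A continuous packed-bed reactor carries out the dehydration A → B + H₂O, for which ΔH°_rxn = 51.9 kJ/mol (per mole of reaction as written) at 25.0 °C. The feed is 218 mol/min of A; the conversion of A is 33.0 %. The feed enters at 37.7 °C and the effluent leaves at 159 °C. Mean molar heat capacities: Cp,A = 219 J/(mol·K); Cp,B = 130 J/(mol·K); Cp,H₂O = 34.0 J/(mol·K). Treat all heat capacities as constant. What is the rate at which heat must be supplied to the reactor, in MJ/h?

Q_in = 540 MJ/h

Extent of reaction ξ = 0.330 × 218 = 71.94 mol/min
Reaction term: ξ·ΔH°_rxn = 71.94 × 51.9 = 3733.7 kJ/min
Sensible, feed 37.7→25 °C: -606.32 kJ/min
Outlet flows (mol/min): A 146.06, B 71.94, H₂O 71.94
Sensible, products 25→159 °C: 5867.2 kJ/min
Q = ΔH = 8994.6 kJ/min = 149.91 kW
Heat supplied = 539.68 MJ/h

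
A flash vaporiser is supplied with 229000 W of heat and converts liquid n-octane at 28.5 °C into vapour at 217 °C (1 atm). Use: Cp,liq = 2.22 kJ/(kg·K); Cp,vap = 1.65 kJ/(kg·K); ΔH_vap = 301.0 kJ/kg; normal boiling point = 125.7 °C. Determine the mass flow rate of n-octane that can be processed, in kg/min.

Δh = 2.22×(125.7−28.5) + 301.0 + 1.65×(217−125.7) = 667.43 kJ/kg
Q = 229000 W = 229 kJ/s = 13740 kJ/min
ṁ = Q/Δh = 13740 / 667.43 = 20.586 kg/min

ṁ = 20.6 kg/min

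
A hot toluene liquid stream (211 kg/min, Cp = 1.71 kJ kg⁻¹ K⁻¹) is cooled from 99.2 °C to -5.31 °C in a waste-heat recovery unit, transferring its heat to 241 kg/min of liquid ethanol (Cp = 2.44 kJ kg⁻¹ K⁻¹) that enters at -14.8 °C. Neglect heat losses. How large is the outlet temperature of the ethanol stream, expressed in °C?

T_c,out = 49.3 °C

Heat released by hot stream: Q = 211 × 1.71 × (99.2 − -5.31) = 37708 kJ/min
Energy balance on cold side (adiabatic exchanger): Q = ṁ_c·Cp_c·(T_c,out − T_c,in)
T_c,out = -14.8 + 37708/(241 × 2.44) = 49.325 °C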